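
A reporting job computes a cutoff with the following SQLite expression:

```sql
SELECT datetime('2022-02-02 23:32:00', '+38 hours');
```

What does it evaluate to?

2022-02-04 13:32:00

+38 hours from 2022-02-02 23:32:00 is 2022-02-04 13:32:00 (crosses midnight).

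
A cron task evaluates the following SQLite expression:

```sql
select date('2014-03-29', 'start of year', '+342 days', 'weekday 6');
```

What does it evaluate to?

2014-12-13

`start of year` rewinds 2014-03-29 to 2014-01-01.
Applying '+342 days' to 2014-01-01: counting 342 days forward gives 2014-12-09.
`weekday 6` advances to the next Saturday; 2014-12-09 is a Tuesday, so it moves forward to 2014-12-13.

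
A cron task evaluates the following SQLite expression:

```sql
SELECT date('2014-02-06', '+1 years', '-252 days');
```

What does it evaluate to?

Adding +1 year to 2014-02-06 gives 2015-02-06.
Applying '-252 days' to 2015-02-06: counting 252 days back gives 2014-05-30.

2014-05-30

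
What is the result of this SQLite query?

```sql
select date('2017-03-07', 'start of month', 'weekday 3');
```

2017-03-01

`start of month` rewinds 2017-03-07 to 2017-03-01.
`weekday 3` advances to the next Wednesday; 2017-03-01 is already a Wednesday, so it stays at 2017-03-01.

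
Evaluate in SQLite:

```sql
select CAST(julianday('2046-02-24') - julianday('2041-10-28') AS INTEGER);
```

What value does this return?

3 days remain in October 2041 after the 28th (31 − 28).
Full months from November 2041 through January 2046 contribute their day counts.
Then 24 days into February 2046.
Total: 3 + 30 + 31 + 31 + 28 + 31 + 30 + 31 + 30 + 31 + 31 + 30 + 31 + 30 + 31 + 31 + 28 + 31 + 30 + 31 + 30 + 31 + 31 + 30 + 31 + 30 + 31 + 31 + 29 + 31 + 30 + 31 + 30 + 31 + 31 + 30 + 31 + 30 + 31 + 31 + 28 + 31 + 30 + 31 + 30 + 31 + 31 + 30 + 31 + 30 + 31 + 31 + 24 = 1580.

1580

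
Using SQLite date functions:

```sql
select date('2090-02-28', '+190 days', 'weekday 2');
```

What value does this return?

2090-09-12

Applying '+190 days' to 2090-02-28: counting 190 days forward gives 2090-09-06.
`weekday 2` advances to the next Tuesday; 2090-09-06 is a Wednesday, so it moves forward to 2090-09-12.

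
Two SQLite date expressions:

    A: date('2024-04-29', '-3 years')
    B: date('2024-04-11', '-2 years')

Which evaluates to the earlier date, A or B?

A

A = 2021-04-29.
B = 2022-04-11.
A is earlier.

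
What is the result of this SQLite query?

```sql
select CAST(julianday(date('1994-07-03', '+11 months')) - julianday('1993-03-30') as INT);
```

795

Adding +11 months to 1994-07-03 gives 1995-06-03.
1 day remains in March 1993 after the 30th (31 − 30).
Full months from April 1993 through May 1995 contribute their day counts.
Then 3 days into June 1995.
Total: 1 + 30 + 31 + 30 + 31 + 31 + 30 + 31 + 30 + 31 + 31 + 28 + 31 + 30 + 31 + 30 + 31 + 31 + 30 + 31 + 30 + 31 + 31 + 28 + 31 + 30 + 31 + 3 = 795.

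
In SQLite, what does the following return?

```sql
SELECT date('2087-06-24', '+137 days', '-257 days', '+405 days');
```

Applying '+137 days' to 2087-06-24: counting 137 days forward gives 2087-11-08.
Applying '-257 days' to 2087-11-08: counting 257 days back gives 2087-02-24.
Applying '+405 days' to 2087-02-24: counting 405 days forward gives 2088-04-04.

2088-04-04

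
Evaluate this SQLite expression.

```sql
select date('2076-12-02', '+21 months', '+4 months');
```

2079-01-02

Adding +21 months to 2076-12-02 gives 2078-09-02.
Adding +4 months to 2078-09-02 gives 2079-01-02.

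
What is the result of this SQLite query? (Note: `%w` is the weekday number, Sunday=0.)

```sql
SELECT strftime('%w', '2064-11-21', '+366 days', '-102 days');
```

3

First apply '+366 days', '-102 days': 2064-11-21 → 2065-08-12.
2065-08-12 is a Wednesday; with Sunday=0 that is 3.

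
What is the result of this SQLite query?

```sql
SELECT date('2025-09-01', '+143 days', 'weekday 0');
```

Applying '+143 days' to 2025-09-01: counting 143 days forward gives 2026-01-22.
`weekday 0` advances to the next Sunday; 2026-01-22 is a Thursday, so it moves forward to 2026-01-25.

2026-01-25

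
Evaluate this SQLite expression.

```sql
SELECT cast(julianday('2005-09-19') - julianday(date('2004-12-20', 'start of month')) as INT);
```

292

`start of month` rewinds 2004-12-20 to 2004-12-01.
30 days remain in December 2004 after the 1st (31 − 1).
Full months from January 2005 through August 2005 contribute their day counts.
Then 19 days into September 2005.
Total: 30 + 31 + 28 + 31 + 30 + 31 + 30 + 31 + 31 + 19 = 292.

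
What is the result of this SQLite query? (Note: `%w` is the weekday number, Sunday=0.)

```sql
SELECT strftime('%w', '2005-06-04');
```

2005-06-04 is a Saturday; with Sunday=0 that is 6.

6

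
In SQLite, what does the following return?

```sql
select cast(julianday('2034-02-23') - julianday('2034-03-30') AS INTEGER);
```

-35

5 days remain in February 2034 after the 23rd (28 − 23).
Then 30 days into March 2034.
Total: 5 + 30 = 35.
The subtraction is earlier − later, so the result is −35 → -35.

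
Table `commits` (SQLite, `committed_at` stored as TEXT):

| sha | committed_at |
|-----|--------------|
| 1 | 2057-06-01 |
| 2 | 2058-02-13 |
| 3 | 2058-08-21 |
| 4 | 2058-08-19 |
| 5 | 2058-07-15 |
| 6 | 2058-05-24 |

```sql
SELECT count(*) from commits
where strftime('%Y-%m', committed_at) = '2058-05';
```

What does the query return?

1

Rows with year-month 2058-05: 2058-05-24 → 1.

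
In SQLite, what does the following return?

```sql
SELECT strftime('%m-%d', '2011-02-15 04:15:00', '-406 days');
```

First apply '-406 days': 2011-02-15 04:15:00 → 2010-01-05 04:15:00.
`%m-%d` extracts the month-day: 01-05.

01-05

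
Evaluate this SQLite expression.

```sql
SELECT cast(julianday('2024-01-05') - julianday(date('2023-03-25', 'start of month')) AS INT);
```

`start of month` rewinds 2023-03-25 to 2023-03-01.
30 days remain in March 2023 after the 1st (31 − 1).
Full months from April 2023 through December 2023 contribute their day counts.
Then 5 days into January 2024.
Total: 30 + 30 + 31 + 30 + 31 + 31 + 30 + 31 + 30 + 31 + 5 = 310.

310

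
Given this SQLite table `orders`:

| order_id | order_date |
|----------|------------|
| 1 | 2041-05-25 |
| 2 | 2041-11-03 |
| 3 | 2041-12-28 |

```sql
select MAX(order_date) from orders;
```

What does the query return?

2041-12-28

MAX over {2041-05-25, 2041-11-03, 2041-12-28}.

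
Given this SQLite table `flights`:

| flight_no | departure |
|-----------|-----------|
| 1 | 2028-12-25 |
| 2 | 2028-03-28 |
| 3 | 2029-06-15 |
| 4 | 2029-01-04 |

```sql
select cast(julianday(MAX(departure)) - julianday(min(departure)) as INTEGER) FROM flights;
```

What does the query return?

444

MIN = 2028-03-28, MAX = 2029-06-15.
3 days remain in March 2028 after the 28th (31 − 28).
Full months from April 2028 through May 2029 contribute their day counts.
Then 15 days into June 2029.
Total: 3 + 30 + 31 + 30 + 31 + 31 + 30 + 31 + 30 + 31 + 31 + 28 + 31 + 30 + 31 + 15 = 444.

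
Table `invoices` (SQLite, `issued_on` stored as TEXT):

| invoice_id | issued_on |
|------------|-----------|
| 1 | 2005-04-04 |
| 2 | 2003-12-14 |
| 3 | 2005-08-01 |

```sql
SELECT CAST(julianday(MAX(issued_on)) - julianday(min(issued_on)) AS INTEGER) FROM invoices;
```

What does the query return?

596

MIN = 2003-12-14, MAX = 2005-08-01.
17 days remain in December 2003 after the 14th (31 − 14).
Full months from January 2004 through July 2005 contribute their day counts.
Then 1 day into August 2005.
Total: 17 + 31 + 29 + 31 + 30 + 31 + 30 + 31 + 31 + 30 + 31 + 30 + 31 + 31 + 28 + 31 + 30 + 31 + 30 + 31 + 1 = 596.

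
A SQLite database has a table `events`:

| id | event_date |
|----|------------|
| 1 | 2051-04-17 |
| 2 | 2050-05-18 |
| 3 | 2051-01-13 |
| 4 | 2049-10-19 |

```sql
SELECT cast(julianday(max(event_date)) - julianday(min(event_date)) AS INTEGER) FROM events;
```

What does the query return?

545

MIN = 2049-10-19, MAX = 2051-04-17.
12 days remain in October 2049 after the 19th (31 − 19).
Full months from November 2049 through March 2051 contribute their day counts.
Then 17 days into April 2051.
Total: 12 + 30 + 31 + 31 + 28 + 31 + 30 + 31 + 30 + 31 + 31 + 30 + 31 + 30 + 31 + 31 + 28 + 31 + 17 = 545.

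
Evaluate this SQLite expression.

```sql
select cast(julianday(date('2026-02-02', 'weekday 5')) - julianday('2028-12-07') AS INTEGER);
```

`weekday 5` advances to the next Friday; 2026-02-02 is a Monday, so it moves forward to 2026-02-06.
22 days remain in February 2026 after the 6th (28 − 6).
Full months from March 2026 through November 2028 contribute their day counts.
Then 7 days into December 2028.
Total: 22 + 31 + 30 + 31 + 30 + 31 + 31 + 30 + 31 + 30 + 31 + 31 + 28 + 31 + 30 + 31 + 30 + 31 + 31 + 30 + 31 + 30 + 31 + 31 + 29 + 31 + 30 + 31 + 30 + 31 + 31 + 30 + 31 + 30 + 7 = 1035.
The subtraction is earlier − later, so the result is −1035 → -1035.

-1035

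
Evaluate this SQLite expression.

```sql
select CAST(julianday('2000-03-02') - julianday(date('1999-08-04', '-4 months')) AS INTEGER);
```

333

Adding -4 months to 1999-08-04 gives 1999-04-04.
26 days remain in April 1999 after the 4th (30 − 4).
Full months from May 1999 through February 2000 contribute their day counts.
Then 2 days into March 2000.
Total: 26 + 31 + 30 + 31 + 31 + 30 + 31 + 30 + 31 + 31 + 29 + 2 = 333.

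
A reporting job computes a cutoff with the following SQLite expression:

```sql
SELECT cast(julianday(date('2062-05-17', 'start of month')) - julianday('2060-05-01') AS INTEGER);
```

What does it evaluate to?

730

`start of month` rewinds 2062-05-17 to 2062-05-01.
30 days remain in May 2060 after the 1st (31 − 1).
Full months from June 2060 through April 2062 contribute their day counts.
Then 1 day into May 2062.
Total: 30 + 30 + 31 + 31 + 30 + 31 + 30 + 31 + 31 + 28 + 31 + 30 + 31 + 30 + 31 + 31 + 30 + 31 + 30 + 31 + 31 + 28 + 31 + 30 + 1 = 730.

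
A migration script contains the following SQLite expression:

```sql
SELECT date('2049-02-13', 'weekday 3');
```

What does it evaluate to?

2049-02-17

`weekday 3` advances to the next Wednesday; 2049-02-13 is a Saturday, so it moves forward to 2049-02-17.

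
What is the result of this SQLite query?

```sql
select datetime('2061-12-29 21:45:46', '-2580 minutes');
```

2580 minutes = 43h 0m; -2580 minutes from 2061-12-29 21:45:46 is 2061-12-28 02:45:46 (crosses midnight).

2061-12-28 02:45:46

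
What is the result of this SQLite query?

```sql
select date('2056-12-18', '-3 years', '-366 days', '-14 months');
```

2051-10-17

Adding -3 years to 2056-12-18 gives 2053-12-18.
Applying '-366 days' to 2053-12-18: counting 366 days back gives 2052-12-17.
Adding -14 months to 2052-12-17 gives 2051-10-17.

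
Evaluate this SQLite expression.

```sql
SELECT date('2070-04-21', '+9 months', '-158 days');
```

2070-08-16

Adding +9 months to 2070-04-21 gives 2071-01-21.
Applying '-158 days' to 2071-01-21: counting 158 days back gives 2070-08-16.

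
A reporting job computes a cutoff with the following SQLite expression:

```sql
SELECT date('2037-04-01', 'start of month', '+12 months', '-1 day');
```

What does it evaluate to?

`start of month` rewinds 2037-04-01 to 2037-04-01.
Adding +12 months to 2037-04-01 gives 2038-04-01.
Going back 1 day from 2038-04-01 reaches 2038-03-31 (last day of March, 31 days).

2038-03-31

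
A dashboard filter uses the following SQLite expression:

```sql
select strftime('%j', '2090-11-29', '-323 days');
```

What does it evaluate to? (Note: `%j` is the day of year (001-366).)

First apply '-323 days': 2090-11-29 → 2090-01-10.
Day-of-year for 2090-01-10: days since 2090-01-01 inclusive = 10, zero-padded to 010.

010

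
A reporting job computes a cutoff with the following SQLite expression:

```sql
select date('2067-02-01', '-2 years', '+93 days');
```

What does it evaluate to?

Adding -2 years to 2067-02-01 gives 2065-02-01.
Applying '+93 days' to 2065-02-01: counting 93 days forward gives 2065-05-05.

2065-05-05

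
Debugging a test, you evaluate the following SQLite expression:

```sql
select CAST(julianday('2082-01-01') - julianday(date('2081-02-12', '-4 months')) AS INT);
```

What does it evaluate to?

Adding -4 months to 2081-02-12 gives 2080-10-12.
19 days remain in October 2080 after the 12th (31 − 12).
Full months from November 2080 through December 2081 contribute their day counts.
Then 1 day into January 2082.
Total: 19 + 30 + 31 + 31 + 28 + 31 + 30 + 31 + 30 + 31 + 31 + 30 + 31 + 30 + 31 + 1 = 446.

446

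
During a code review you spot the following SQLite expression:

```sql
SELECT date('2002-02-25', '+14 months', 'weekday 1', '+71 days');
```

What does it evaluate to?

2003-07-08

Adding +14 months to 2002-02-25 gives 2003-04-25.
`weekday 1` advances to the next Monday; 2003-04-25 is a Friday, so it moves forward to 2003-04-28.
Applying '+71 days' to 2003-04-28: counting 71 days forward gives 2003-07-08.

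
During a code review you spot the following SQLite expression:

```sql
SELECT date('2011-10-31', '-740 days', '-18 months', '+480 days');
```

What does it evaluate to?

Applying '-740 days' to 2011-10-31: counting 740 days back gives 2009-10-21.
Adding -18 months to 2009-10-21 gives 2008-04-21.
Applying '+480 days' to 2008-04-21: counting 480 days forward gives 2009-08-14.

2009-08-14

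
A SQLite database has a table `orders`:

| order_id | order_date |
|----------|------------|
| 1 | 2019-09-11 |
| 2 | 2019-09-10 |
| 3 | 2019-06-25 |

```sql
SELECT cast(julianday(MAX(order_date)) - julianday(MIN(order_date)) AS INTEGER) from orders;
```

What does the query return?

MIN = 2019-06-25, MAX = 2019-09-11.
5 days remain in June 2019 after the 25th (30 − 25).
July 2019: 31 days.
August 2019: 31 days.
Then 11 days into September 2019.
Total: 5 + 31 + 31 + 11 = 78.

78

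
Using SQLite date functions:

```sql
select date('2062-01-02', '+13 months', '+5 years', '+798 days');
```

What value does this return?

2070-04-10

Adding +13 months to 2062-01-02 gives 2063-02-02.
Adding +5 years to 2063-02-02 gives 2068-02-02.
Applying '+798 days' to 2068-02-02: counting 798 days forward gives 2070-04-10.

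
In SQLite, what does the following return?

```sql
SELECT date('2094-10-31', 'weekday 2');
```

2094-11-02

`weekday 2` advances to the next Tuesday; 2094-10-31 is a Sunday, so it moves forward to 2094-11-02.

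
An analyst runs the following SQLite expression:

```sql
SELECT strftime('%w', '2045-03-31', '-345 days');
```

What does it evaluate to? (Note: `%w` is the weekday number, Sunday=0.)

First apply '-345 days': 2045-03-31 → 2044-04-20.
2044-04-20 is a Wednesday; with Sunday=0 that is 3.

3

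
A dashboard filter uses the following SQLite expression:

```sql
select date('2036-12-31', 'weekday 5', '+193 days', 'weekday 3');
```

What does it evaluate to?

`weekday 5` advances to the next Friday; 2036-12-31 is a Wednesday, so it moves forward to 2037-01-02.
Applying '+193 days' to 2037-01-02: counting 193 days forward gives 2037-07-14.
`weekday 3` advances to the next Wednesday; 2037-07-14 is a Tuesday, so it moves forward to 2037-07-15.

2037-07-15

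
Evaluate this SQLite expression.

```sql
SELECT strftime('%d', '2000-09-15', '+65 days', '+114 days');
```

13

First apply '+65 days', '+114 days': 2000-09-15 → 2001-03-13.
`%d` extracts the 2-digit day of month: 13.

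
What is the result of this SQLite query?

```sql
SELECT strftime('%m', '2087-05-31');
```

`%m` extracts the 2-digit month (01-12): 05.

05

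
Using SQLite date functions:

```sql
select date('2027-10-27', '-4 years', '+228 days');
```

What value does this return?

2024-06-11

Adding -4 years to 2027-10-27 gives 2023-10-27.
Applying '+228 days' to 2023-10-27: counting 228 days forward gives 2024-06-11.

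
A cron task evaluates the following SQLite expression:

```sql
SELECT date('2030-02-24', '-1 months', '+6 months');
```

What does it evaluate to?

Adding -1 month to 2030-02-24 gives 2030-01-24.
Adding +6 months to 2030-01-24 gives 2030-07-24.

2030-07-24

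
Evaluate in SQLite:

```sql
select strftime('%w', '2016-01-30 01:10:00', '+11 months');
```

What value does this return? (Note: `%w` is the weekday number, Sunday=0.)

5

First apply '+11 months': 2016-01-30 01:10:00 → 2016-12-30 01:10:00.
2016-12-30 is a Friday; with Sunday=0 that is 5.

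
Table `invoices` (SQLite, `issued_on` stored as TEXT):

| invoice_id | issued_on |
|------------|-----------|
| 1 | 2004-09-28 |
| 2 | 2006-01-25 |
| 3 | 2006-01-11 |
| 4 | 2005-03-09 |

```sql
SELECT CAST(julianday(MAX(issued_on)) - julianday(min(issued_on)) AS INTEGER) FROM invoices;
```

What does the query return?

484

MIN = 2004-09-28, MAX = 2006-01-25.
2 days remain in September 2004 after the 28th (30 − 28).
Full months from October 2004 through December 2005 contribute their day counts.
Then 25 days into January 2006.
Total: 2 + 31 + 30 + 31 + 31 + 28 + 31 + 30 + 31 + 30 + 31 + 31 + 30 + 31 + 30 + 31 + 25 = 484.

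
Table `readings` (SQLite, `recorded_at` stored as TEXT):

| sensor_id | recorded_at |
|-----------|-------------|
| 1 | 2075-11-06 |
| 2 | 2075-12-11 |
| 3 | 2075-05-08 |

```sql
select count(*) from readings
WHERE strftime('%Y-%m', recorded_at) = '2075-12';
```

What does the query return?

1

Rows with year-month 2075-12: 2075-12-11 → 1.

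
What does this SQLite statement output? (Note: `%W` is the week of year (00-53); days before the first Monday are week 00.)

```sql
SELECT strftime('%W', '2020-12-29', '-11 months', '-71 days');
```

46

First apply '-11 months', '-71 days': 2020-12-29 → 2019-11-19.
2019-11-19 is a Tuesday. SQLite's %W counts Mondays since the year started; the result is 46.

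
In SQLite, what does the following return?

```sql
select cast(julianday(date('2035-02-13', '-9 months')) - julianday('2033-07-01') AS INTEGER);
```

Adding -9 months to 2035-02-13 gives 2034-05-13.
30 days remain in July 2033 after the 1st (31 − 1).
Full months from August 2033 through April 2034 contribute their day counts.
Then 13 days into May 2034.
Total: 30 + 31 + 30 + 31 + 30 + 31 + 31 + 28 + 31 + 30 + 13 = 316.

316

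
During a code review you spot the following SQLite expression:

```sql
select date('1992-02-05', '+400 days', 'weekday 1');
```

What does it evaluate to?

Applying '+400 days' to 1992-02-05: counting 400 days forward gives 1993-03-11.
`weekday 1` advances to the next Monday; 1993-03-11 is a Thursday, so it moves forward to 1993-03-15.

1993-03-15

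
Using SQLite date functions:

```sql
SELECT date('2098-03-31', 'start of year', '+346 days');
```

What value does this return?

2098-12-13

`start of year` rewinds 2098-03-31 to 2098-01-01.
Applying '+346 days' to 2098-01-01: counting 346 days forward gives 2098-12-13.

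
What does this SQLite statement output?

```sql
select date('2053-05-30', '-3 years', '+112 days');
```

2050-09-19

Adding -3 years to 2053-05-30 gives 2050-05-30.
Applying '+112 days' to 2050-05-30: counting 112 days forward gives 2050-09-19.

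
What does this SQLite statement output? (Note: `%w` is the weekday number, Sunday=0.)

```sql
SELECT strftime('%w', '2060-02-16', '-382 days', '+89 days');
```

First apply '-382 days', '+89 days': 2060-02-16 → 2059-04-29.
2059-04-29 is a Tuesday; with Sunday=0 that is 2.

2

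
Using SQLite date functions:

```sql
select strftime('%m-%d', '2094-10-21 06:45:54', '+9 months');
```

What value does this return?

First apply '+9 months': 2094-10-21 06:45:54 → 2095-07-21 06:45:54.
`%m-%d` extracts the month-day: 07-21.

07-21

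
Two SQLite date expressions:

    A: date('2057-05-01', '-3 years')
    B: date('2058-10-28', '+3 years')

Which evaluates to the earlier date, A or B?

A

A = 2054-05-01.
B = 2061-10-28.
A is earlier.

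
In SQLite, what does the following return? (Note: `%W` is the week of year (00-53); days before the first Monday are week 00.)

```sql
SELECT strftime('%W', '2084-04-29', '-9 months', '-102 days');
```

15

First apply '-9 months', '-102 days': 2084-04-29 → 2083-04-18.
2083-04-18 is a Sunday. SQLite's %W counts Mondays since the year started; the result is 15.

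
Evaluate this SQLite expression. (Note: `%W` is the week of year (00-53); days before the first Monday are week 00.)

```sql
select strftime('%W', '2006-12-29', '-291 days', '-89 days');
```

First apply '-291 days', '-89 days': 2006-12-29 → 2005-12-14.
2005-12-14 is a Wednesday. SQLite's %W counts Mondays since the year started; the result is 50.

50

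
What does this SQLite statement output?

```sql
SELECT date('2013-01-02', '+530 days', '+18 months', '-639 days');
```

Applying '+530 days' to 2013-01-02: counting 530 days forward gives 2014-06-16.
Adding +18 months to 2014-06-16 gives 2015-12-16.
Applying '-639 days' to 2015-12-16: counting 639 days back gives 2014-03-17.

2014-03-17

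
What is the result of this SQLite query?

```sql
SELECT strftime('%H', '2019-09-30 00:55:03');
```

00

`%H` extracts the 2-digit hour (00-23): 00.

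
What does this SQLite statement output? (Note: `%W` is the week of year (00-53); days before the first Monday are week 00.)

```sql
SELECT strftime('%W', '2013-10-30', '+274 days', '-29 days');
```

First apply '+274 days', '-29 days': 2013-10-30 → 2014-07-02.
2014-07-02 is a Wednesday. SQLite's %W counts Mondays since the year started; the result is 26.

26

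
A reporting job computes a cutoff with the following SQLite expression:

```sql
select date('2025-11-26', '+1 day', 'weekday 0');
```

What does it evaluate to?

2025-11-30

Advancing 1 more day within November lands on 2025-11-27.
`weekday 0` advances to the next Sunday; 2025-11-27 is a Thursday, so it moves forward to 2025-11-30.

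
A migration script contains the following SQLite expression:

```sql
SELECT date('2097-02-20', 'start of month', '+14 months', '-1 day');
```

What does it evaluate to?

`start of month` rewinds 2097-02-20 to 2097-02-01.
Adding +14 months to 2097-02-01 gives 2098-04-01.
Going back 1 day from 2098-04-01 reaches 2098-03-31 (last day of March, 31 days).

2098-03-31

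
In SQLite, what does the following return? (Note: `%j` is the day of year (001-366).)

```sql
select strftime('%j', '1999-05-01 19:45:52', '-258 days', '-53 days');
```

175

First apply '-258 days', '-53 days': 1999-05-01 19:45:52 → 1998-06-24 19:45:52.
Day-of-year for 1998-06-24: days since 1998-01-01 inclusive = 175, zero-padded to 175.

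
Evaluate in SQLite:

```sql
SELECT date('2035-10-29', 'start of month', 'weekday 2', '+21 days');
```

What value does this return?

2035-10-23

`start of month` rewinds 2035-10-29 to 2035-10-01.
`weekday 2` advances to the next Tuesday; 2035-10-01 is a Monday, so it moves forward to 2035-10-02.
Advancing 21 more days within October lands on 2035-10-23.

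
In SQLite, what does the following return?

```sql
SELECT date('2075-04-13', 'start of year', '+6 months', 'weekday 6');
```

2075-07-06

`start of year` rewinds 2075-04-13 to 2075-01-01.
Adding +6 months to 2075-01-01 gives 2075-07-01.
`weekday 6` advances to the next Saturday; 2075-07-01 is a Monday, so it moves forward to 2075-07-06.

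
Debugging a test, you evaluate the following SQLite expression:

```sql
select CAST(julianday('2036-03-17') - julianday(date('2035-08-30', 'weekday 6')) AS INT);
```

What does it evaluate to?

198

`weekday 6` advances to the next Saturday; 2035-08-30 is a Thursday, so it moves forward to 2035-09-01.
29 days remain in September 2035 after the 1st (30 − 1).
October 2035: 31 days.
November 2035: 30 days.
December 2035: 31 days.
January 2036: 31 days.
February 2036: 29 days (leap year).
Then 17 days into March 2036.
Total: 29 + 31 + 30 + 31 + 31 + 29 + 17 = 198.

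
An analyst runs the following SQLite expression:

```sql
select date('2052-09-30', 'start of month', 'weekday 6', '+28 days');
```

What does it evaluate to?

`start of month` rewinds 2052-09-30 to 2052-09-01.
`weekday 6` advances to the next Saturday; 2052-09-01 is a Sunday, so it moves forward to 2052-09-07.
September 2052 has 30 days; 23 remain after the 7th, so 24 days reach 2052-10-01.
Advancing 4 more days within October lands on 2052-10-05.

2052-10-05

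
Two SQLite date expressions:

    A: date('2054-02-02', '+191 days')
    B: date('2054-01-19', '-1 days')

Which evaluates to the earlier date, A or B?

A = 2054-08-12.
B = 2054-01-18.
B is earlier.

B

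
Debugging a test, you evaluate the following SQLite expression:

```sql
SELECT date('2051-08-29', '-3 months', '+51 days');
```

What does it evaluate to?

2051-07-19

Adding -3 months to 2051-08-29 gives 2051-05-29.
Applying '+51 days' to 2051-05-29: counting 51 days forward gives 2051-07-19.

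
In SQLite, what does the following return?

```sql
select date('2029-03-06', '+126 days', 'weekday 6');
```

2029-07-14

Applying '+126 days' to 2029-03-06: counting 126 days forward gives 2029-07-10.
`weekday 6` advances to the next Saturday; 2029-07-10 is a Tuesday, so it moves forward to 2029-07-14.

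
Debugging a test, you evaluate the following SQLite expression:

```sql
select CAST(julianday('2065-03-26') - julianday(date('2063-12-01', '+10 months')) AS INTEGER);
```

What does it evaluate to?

Adding +10 months to 2063-12-01 gives 2064-10-01.
30 days remain in October 2064 after the 1st (31 − 1).
November 2064: 30 days.
December 2064: 31 days.
January 2065: 31 days.
February 2065: 28 days.
Then 26 days into March 2065.
Total: 30 + 30 + 31 + 31 + 28 + 26 = 176.

176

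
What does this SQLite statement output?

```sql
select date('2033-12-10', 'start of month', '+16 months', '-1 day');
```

2035-03-31

`start of month` rewinds 2033-12-10 to 2033-12-01.
Adding +16 months to 2033-12-01 gives 2035-04-01.
Going back 1 day from 2035-04-01 reaches 2035-03-31 (last day of March, 31 days).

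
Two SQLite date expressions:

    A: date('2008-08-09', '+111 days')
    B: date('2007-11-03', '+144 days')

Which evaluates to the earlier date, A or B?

A = 2008-11-28.
B = 2008-03-26.
B is earlier.

B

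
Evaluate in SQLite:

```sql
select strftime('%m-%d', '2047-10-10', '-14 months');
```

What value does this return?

08-10

First apply '-14 months': 2047-10-10 → 2046-08-10.
`%m-%d` extracts the month-day: 08-10.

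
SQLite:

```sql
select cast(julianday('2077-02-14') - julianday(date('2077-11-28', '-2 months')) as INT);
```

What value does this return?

Adding -2 months to 2077-11-28 gives 2077-09-28.
14 days remain in February 2077 after the 14th (28 − 14).
Full months from March 2077 through August 2077 contribute their day counts.
Then 28 days into September 2077.
Total: 14 + 31 + 30 + 31 + 30 + 31 + 31 + 28 = 226.
The subtraction is earlier − later, so the result is −226 → -226.

-226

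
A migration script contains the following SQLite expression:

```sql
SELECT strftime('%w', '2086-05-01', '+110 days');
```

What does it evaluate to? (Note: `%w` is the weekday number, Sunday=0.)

First apply '+110 days': 2086-05-01 → 2086-08-19.
2086-08-19 is a Monday; with Sunday=0 that is 1.

1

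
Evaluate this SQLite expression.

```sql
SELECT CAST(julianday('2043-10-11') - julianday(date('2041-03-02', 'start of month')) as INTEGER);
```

`start of month` rewinds 2041-03-02 to 2041-03-01.
30 days remain in March 2041 after the 1st (31 − 1).
Full months from April 2041 through September 2043 contribute their day counts.
Then 11 days into October 2043.
Total: 30 + 30 + 31 + 30 + 31 + 31 + 30 + 31 + 30 + 31 + 31 + 28 + 31 + 30 + 31 + 30 + 31 + 31 + 30 + 31 + 30 + 31 + 31 + 28 + 31 + 30 + 31 + 30 + 31 + 31 + 30 + 11 = 954.

954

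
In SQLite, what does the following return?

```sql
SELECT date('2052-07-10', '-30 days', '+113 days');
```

Going back 10 days from 2052-07-10 reaches 2052-06-30 (last day of June, 30 days).
Going back 20 days within June lands on 2052-06-10.
Applying '+113 days' to 2052-06-10: counting 113 days forward gives 2052-10-01.

2052-10-01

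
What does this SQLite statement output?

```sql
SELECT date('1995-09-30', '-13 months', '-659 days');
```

1992-11-09

Adding -13 months to 1995-09-30 gives 1994-08-30.
Applying '-659 days' to 1994-08-30: counting 659 days back gives 1992-11-09.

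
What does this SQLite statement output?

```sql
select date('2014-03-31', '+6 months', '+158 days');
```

2015-03-08

Adding +6 months to 2014-03-31 targets 2014-09-31. September 2014 has only 30 days, so SQLite normalizes the 1-day overflow forward to 2014-10-01.
Applying '+158 days' to 2014-10-01: counting 158 days forward gives 2015-03-08.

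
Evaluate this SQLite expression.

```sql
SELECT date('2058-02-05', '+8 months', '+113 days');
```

2059-01-26

Adding +8 months to 2058-02-05 gives 2058-10-05.
Applying '+113 days' to 2058-10-05: counting 113 days forward gives 2059-01-26.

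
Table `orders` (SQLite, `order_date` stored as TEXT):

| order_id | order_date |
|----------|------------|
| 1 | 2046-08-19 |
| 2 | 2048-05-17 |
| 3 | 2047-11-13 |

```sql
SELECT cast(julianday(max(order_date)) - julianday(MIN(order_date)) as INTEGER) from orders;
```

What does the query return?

637

MIN = 2046-08-19, MAX = 2048-05-17.
12 days remain in August 2046 after the 19th (31 − 19).
Full months from September 2046 through April 2048 contribute their day counts.
Then 17 days into May 2048.
Total: 12 + 30 + 31 + 30 + 31 + 31 + 28 + 31 + 30 + 31 + 30 + 31 + 31 + 30 + 31 + 30 + 31 + 31 + 29 + 31 + 30 + 17 = 637.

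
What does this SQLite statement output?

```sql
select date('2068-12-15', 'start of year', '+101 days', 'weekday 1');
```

2068-04-16

`start of year` rewinds 2068-12-15 to 2068-01-01.
Applying '+101 days' to 2068-01-01: counting 101 days forward gives 2068-04-11.
`weekday 1` advances to the next Monday; 2068-04-11 is a Wednesday, so it moves forward to 2068-04-16.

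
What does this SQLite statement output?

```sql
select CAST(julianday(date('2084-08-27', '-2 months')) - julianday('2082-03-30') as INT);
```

Adding -2 months to 2084-08-27 gives 2084-06-27.
1 day remains in March 2082 after the 30th (31 − 30).
Full months from April 2082 through May 2084 contribute their day counts.
Then 27 days into June 2084.
Total: 1 + 30 + 31 + 30 + 31 + 31 + 30 + 31 + 30 + 31 + 31 + 28 + 31 + 30 + 31 + 30 + 31 + 31 + 30 + 31 + 30 + 31 + 31 + 29 + 31 + 30 + 31 + 27 = 820.

820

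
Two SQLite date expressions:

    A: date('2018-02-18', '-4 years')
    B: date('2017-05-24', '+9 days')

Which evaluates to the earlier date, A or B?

A = 2014-02-18.
B = 2017-06-02.
A is earlier.

A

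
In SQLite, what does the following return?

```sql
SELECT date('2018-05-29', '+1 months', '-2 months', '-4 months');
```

Adding +1 month to 2018-05-29 gives 2018-06-29.
Adding -2 months to 2018-06-29 gives 2018-04-29.
Adding -4 months to 2018-04-29 gives 2017-12-29.

2017-12-29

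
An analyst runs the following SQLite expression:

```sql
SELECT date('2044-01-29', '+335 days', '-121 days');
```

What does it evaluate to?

2044-08-30

Applying '+335 days' to 2044-01-29: counting 335 days forward gives 2044-12-29.
Applying '-121 days' to 2044-12-29: counting 121 days back gives 2044-08-30.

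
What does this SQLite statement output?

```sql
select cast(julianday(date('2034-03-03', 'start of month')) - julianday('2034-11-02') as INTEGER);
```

`start of month` rewinds 2034-03-03 to 2034-03-01.
30 days remain in March 2034 after the 1st (31 − 1).
Full months from April 2034 through October 2034 contribute their day counts.
Then 2 days into November 2034.
Total: 30 + 30 + 31 + 30 + 31 + 31 + 30 + 31 + 2 = 246.
The subtraction is earlier − later, so the result is −246 → -246.

-246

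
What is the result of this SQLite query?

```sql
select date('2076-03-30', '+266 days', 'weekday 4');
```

Applying '+266 days' to 2076-03-30: counting 266 days forward gives 2076-12-21.
`weekday 4` advances to the next Thursday; 2076-12-21 is a Monday, so it moves forward to 2076-12-24.

2076-12-24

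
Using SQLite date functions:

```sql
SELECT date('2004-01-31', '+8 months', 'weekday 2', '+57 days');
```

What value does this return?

2004-12-01

Adding +8 months to 2004-01-31 targets 2004-09-31. September 2004 has only 30 days, so SQLite normalizes the 1-day overflow forward to 2004-10-01.
`weekday 2` advances to the next Tuesday; 2004-10-01 is a Friday, so it moves forward to 2004-10-05.
Applying '+57 days' to 2004-10-05: counting 57 days forward gives 2004-12-01.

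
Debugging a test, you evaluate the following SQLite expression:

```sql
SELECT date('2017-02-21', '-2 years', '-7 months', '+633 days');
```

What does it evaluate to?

Adding -2 years to 2017-02-21 gives 2015-02-21.
Adding -7 months to 2015-02-21 gives 2014-07-21.
Applying '+633 days' to 2014-07-21: counting 633 days forward gives 2016-04-14.

2016-04-14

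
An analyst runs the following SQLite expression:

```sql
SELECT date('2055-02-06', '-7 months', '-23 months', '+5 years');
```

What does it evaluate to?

2057-08-06

Adding -7 months to 2055-02-06 gives 2054-07-06.
Adding -23 months to 2054-07-06 gives 2052-08-06.
Adding +5 years to 2052-08-06 gives 2057-08-06.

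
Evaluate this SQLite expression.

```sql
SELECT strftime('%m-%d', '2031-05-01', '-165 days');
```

11-17

First apply '-165 days': 2031-05-01 → 2030-11-17.
`%m-%d` extracts the month-day: 11-17.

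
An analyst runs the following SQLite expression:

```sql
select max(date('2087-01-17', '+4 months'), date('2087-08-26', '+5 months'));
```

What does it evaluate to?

2088-01-26

date('2087-01-17', '+4 months') → 2087-05-17.
date('2087-08-26', '+5 months') → 2088-01-26.
Later of the two is 2088-01-26.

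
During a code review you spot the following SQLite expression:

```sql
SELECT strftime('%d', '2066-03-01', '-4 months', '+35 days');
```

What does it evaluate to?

06

First apply '-4 months', '+35 days': 2066-03-01 → 2065-12-06.
`%d` extracts the 2-digit day of month: 06.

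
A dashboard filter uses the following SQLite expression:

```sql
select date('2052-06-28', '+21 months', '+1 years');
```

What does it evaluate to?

Adding +21 months to 2052-06-28 gives 2054-03-28.
Adding +1 year to 2054-03-28 gives 2055-03-28.

2055-03-28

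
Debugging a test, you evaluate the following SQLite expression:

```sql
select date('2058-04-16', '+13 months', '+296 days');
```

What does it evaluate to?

2060-03-07

Adding +13 months to 2058-04-16 gives 2059-05-16.
Applying '+296 days' to 2059-05-16: counting 296 days forward gives 2060-03-07.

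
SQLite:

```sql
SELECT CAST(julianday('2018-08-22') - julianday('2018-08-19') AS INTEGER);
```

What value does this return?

Both dates are in August 2018: 22 − 19 = 3.

3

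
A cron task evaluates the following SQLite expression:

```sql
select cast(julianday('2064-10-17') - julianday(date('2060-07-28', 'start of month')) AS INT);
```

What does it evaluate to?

`start of month` rewinds 2060-07-28 to 2060-07-01.
30 days remain in July 2060 after the 1st (31 − 1).
Full months from August 2060 through September 2064 contribute their day counts.
Then 17 days into October 2064.
Total: 30 + 31 + 30 + 31 + 30 + 31 + 31 + 28 + 31 + 30 + 31 + 30 + 31 + 31 + 30 + 31 + 30 + 31 + 31 + 28 + 31 + 30 + 31 + 30 + 31 + 31 + 30 + 31 + 30 + 31 + 31 + 28 + 31 + 30 + 31 + 30 + 31 + 31 + 30 + 31 + 30 + 31 + 31 + 29 + 31 + 30 + 31 + 30 + 31 + 31 + 30 + 17 = 1569.

1569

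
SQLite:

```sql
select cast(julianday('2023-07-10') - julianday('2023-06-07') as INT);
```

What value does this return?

33

23 days remain in June 2023 after the 7th (30 − 7).
Then 10 days into July 2023.
Total: 23 + 10 = 33.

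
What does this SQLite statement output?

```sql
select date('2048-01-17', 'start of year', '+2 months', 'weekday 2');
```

2048-03-03

`start of year` rewinds 2048-01-17 to 2048-01-01.
Adding +2 months to 2048-01-01 gives 2048-03-01.
`weekday 2` advances to the next Tuesday; 2048-03-01 is a Sunday, so it moves forward to 2048-03-03.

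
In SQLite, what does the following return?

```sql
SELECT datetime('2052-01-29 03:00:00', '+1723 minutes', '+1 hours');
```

1723 minutes = 28h 43m; +1723 minutes from 2052-01-29 03:00:00 is 2052-01-30 07:43:00 (crosses midnight).
+1 hours from 2052-01-30 07:43:00 is 2052-01-30 08:43:00.

2052-01-30 08:43:00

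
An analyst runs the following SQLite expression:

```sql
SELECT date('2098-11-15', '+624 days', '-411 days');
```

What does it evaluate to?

Applying '+624 days' to 2098-11-15: counting 624 days forward gives 2100-08-01.
Applying '-411 days' to 2100-08-01: counting 411 days back gives 2099-06-16.

2099-06-16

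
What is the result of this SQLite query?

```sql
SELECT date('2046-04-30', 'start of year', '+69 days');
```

`start of year` rewinds 2046-04-30 to 2046-01-01.
Applying '+69 days' to 2046-01-01: counting 69 days forward gives 2046-03-11.

2046-03-11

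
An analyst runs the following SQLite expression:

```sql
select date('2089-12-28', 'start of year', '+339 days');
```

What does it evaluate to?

`start of year` rewinds 2089-12-28 to 2089-01-01.
Applying '+339 days' to 2089-01-01: counting 339 days forward gives 2089-12-06.

2089-12-06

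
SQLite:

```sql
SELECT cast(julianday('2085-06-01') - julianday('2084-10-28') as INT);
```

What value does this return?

216

3 days remain in October 2084 after the 28th (31 − 28).
Full months from November 2084 through May 2085 contribute their day counts.
Then 1 day into June 2085.
Total: 3 + 30 + 31 + 31 + 28 + 31 + 30 + 31 + 1 = 216.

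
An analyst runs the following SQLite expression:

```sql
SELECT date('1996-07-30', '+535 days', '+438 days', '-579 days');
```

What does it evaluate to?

Applying '+535 days' to 1996-07-30: counting 535 days forward gives 1998-01-16.
Applying '+438 days' to 1998-01-16: counting 438 days forward gives 1999-03-30.
Applying '-579 days' to 1999-03-30: counting 579 days back gives 1997-08-28.

1997-08-28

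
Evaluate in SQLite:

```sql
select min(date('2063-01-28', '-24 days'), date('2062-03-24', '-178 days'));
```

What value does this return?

date('2063-01-28', '-24 days') → 2063-01-04.
date('2062-03-24', '-178 days') → 2061-09-27.
Earlier of the two is 2061-09-27.

2061-09-27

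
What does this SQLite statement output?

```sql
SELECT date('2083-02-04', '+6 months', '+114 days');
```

Adding +6 months to 2083-02-04 gives 2083-08-04.
Applying '+114 days' to 2083-08-04: counting 114 days forward gives 2083-11-26.

2083-11-26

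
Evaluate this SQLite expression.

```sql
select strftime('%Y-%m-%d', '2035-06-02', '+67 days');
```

First apply '+67 days': 2035-06-02 → 2035-08-08.
`%Y-%m-%d` extracts the ISO date: 2035-08-08.

2035-08-08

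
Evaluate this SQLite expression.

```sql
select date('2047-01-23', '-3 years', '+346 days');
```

Adding -3 years to 2047-01-23 gives 2044-01-23.
Applying '+346 days' to 2044-01-23: counting 346 days forward gives 2045-01-03.

2045-01-03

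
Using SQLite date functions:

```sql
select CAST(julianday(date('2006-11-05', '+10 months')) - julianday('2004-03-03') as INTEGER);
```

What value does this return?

Adding +10 months to 2006-11-05 gives 2007-09-05.
28 days remain in March 2004 after the 3rd (31 − 3).
Full months from April 2004 through August 2007 contribute their day counts.
Then 5 days into September 2007.
Total: 28 + 30 + 31 + 30 + 31 + 31 + 30 + 31 + 30 + 31 + 31 + 28 + 31 + 30 + 31 + 30 + 31 + 31 + 30 + 31 + 30 + 31 + 31 + 28 + 31 + 30 + 31 + 30 + 31 + 31 + 30 + 31 + 30 + 31 + 31 + 28 + 31 + 30 + 31 + 30 + 31 + 31 + 5 = 1281.

1281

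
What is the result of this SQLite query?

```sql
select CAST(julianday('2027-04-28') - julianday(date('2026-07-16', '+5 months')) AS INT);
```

133

Adding +5 months to 2026-07-16 gives 2026-12-16.
15 days remain in December 2026 after the 16th (31 − 16).
January 2027: 31 days.
February 2027: 28 days.
March 2027: 31 days.
Then 28 days into April 2027.
Total: 15 + 31 + 28 + 31 + 28 = 133.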